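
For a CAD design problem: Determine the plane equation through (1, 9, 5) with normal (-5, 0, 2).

The plane through P with normal n = (a, b, c) satisfies n·(r - P) = 0,
i.e. ax + by + cz = a·x₀ + b·y₀ + c·z₀.
d = (-5)·1 + 0·9 + 2·5
  = -5 + 0 + 10
  = 5
Equation: -5x + 2z = 5

-5x + 2z = 5


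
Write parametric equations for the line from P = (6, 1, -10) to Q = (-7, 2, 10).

Direction vector d = Q - P = (-7 - 6, 2 - 1, 10 + 10) = (-13, 1, 20)
Parametric form r = P + t·d:
x = 6 - 13t, y = 1 + t, z = -10 + 20t

x = 6 - 13t, y = 1 + t, z = -10 + 20t


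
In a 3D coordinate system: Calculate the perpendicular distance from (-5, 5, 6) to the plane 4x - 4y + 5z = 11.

distance = |a·x₀ + b·y₀ + c·z₀ - d| / √(a² + b² + c²)
  = |4·(-5) + (-4)·5 + 5·6 - 11| / √(4² + (-4)² + 5²)
  = |-20 - 20 + 30 - 11| / √(16 + 16 + 25)
  = |-21| / √57
  = 21 / 7.55
  ≈ 2.782

2.782


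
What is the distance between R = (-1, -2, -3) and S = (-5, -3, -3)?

d = √[(x₂-x₁)² + (y₂-y₁)² + (z₂-z₁)²]
  = √[(-4)² + (-1)² + 0²]
  = √[16 + 1 + 0]
  = √17
  ≈ 4.123

4.123


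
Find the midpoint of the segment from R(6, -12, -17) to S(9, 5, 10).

M = ((x₁+x₂)/2, (y₁+y₂)/2, (z₁+z₂)/2)
  = ((6 + 9)/2, (-12 + 5)/2, (-17 + 10)/2)
  = (15/2, -7/2, -7/2)
  = (7.5, -3.5, -3.5)

(7.5, -3.5, -3.5)


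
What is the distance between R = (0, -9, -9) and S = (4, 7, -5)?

d = √[(x₂-x₁)² + (y₂-y₁)² + (z₂-z₁)²]
  = √[4² + 16² + 4²]
  = √[16 + 256 + 16]
  = √288
  ≈ 16.97

16.97


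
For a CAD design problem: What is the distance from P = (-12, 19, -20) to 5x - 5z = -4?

distance = |a·x₀ + b·y₀ + c·z₀ - d| / √(a² + b² + c²)
  = |5·(-12) + 0·19 + (-5)·(-20) - (-4)| / √(5² + 0² + (-5)²)
  = |-60 + 0 + 100 + 4| / √(25 + 0 + 25)
  = |44| / √50
  = 44 / 7.071
  ≈ 6.223

6.223


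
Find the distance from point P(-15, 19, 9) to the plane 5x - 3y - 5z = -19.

distance = |a·x₀ + b·y₀ + c·z₀ - d| / √(a² + b² + c²)
  = |5·(-15) + (-3)·19 + (-5)·9 - (-19)| / √(5² + (-3)² + (-5)²)
  = |-75 - 57 - 45 + 19| / √(25 + 9 + 25)
  = |-158| / √59
  = 158 / 7.681
  ≈ 20.57

20.57


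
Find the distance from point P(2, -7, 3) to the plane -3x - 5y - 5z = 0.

distance = |a·x₀ + b·y₀ + c·z₀ - d| / √(a² + b² + c²)
  = |(-3)·2 + (-5)·(-7) + (-5)·3 - 0| / √((-3)² + (-5)² + (-5)²)
  = |-6 + 35 - 15 + 0| / √(9 + 25 + 25)
  = |14| / √59
  = 14 / 7.681
  ≈ 1.823

1.823


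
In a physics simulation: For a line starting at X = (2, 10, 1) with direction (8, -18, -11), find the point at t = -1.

P(t) = X + t·d
  = (2 + 8·(-1), 10 + (-18)·(-1), 1 + (-11)·(-1))
  = (2 - 8, 10 + 18, 1 + 11)
  = (-6, 28, 12)

(-6, 28, 12)


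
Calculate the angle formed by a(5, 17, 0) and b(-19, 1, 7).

a·b = 5·(-19) + 17·1 + 0·7 = -95 + 17 + 0 = -78
|a| = √(5² + 17² + 0²) = √314 ≈ 17.72
|b| = √((-19)² + 1² + 7²) = √411 ≈ 20.27
cos θ = (a·b)/(|a||b|) = -78/(17.72·20.27) ≈ -0.2171
θ = arccos(-0.2171) ≈ 102.5°

102.5°


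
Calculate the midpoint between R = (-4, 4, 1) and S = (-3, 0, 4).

M = ((x₁+x₂)/2, (y₁+y₂)/2, (z₁+z₂)/2)
  = ((-4 - 3)/2, (4 + 0)/2, (1 + 4)/2)
  = (-7/2, 4/2, 5/2)
  = (-3.5, 2, 2.5)

(-3.5, 2, 2.5)


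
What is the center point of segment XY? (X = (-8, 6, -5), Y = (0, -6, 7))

M = ((x₁+x₂)/2, (y₁+y₂)/2, (z₁+z₂)/2)
  = ((-8 + 0)/2, (6 - 6)/2, (-5 + 7)/2)
  = (-8/2, 0/2, 2/2)
  = (-4, 0, 1)

(-4, 0, 1)


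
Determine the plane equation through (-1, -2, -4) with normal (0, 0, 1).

The plane through P with normal n = (a, b, c) satisfies n·(r - P) = 0,
i.e. ax + by + cz = a·x₀ + b·y₀ + c·z₀.
d = 0·(-1) + 0·(-2) + 1·(-4)
  = 0 + 0 - 4
  = -4
Equation: z = -4

z = -4


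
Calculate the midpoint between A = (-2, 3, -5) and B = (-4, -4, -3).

M = ((x₁+x₂)/2, (y₁+y₂)/2, (z₁+z₂)/2)
  = ((-2 - 4)/2, (3 - 4)/2, (-5 - 3)/2)
  = (-6/2, -1/2, -8/2)
  = (-3, -0.5, -4)

(-3, -0.5, -4)


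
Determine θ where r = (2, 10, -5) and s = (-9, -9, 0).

r·s = 2·(-9) + 10·(-9) + (-5)·0 = -18 - 90 + 0 = -108
|r| = √(2² + 10² + (-5)²) = √129 ≈ 11.36
|s| = √((-9)² + (-9)² + 0²) = √162 ≈ 12.73
cos θ = (r·s)/(|r||s|) = -108/(11.36·12.73) ≈ -0.7471
θ = arccos(-0.7471) ≈ 138.3°

138.3°


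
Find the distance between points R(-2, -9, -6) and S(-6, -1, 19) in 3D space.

d = √[(x₂-x₁)² + (y₂-y₁)² + (z₂-z₁)²]
  = √[(-4)² + 8² + 25²]
  = √[16 + 64 + 625]
  = √705
  ≈ 26.55

26.55


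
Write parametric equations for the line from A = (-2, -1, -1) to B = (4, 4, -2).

Direction vector d = B - A = (4 + 2, 4 + 1, -2 + 1) = (6, 5, -1)
Parametric form r = A + t·d:
x = -2 + 6t, y = -1 + 5t, z = -1 - t

x = -2 + 6t, y = -1 + 5t, z = -1 - t


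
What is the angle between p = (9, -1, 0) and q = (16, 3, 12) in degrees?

p·q = 9·16 + (-1)·3 + 0·12 = 144 - 3 + 0 = 141
|p| = √(9² + (-1)² + 0²) = √82 ≈ 9.055
|q| = √(16² + 3² + 12²) = √409 ≈ 20.22
cos θ = (p·q)/(|p||q|) = 141/(9.055·20.22) ≈ 0.7699
θ = arccos(0.7699) ≈ 39.65°

39.65°


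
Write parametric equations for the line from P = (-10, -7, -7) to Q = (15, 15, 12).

Direction vector d = Q - P = (15 + 10, 15 + 7, 12 + 7) = (25, 22, 19)
Parametric form r = P + t·d:
x = -10 + 25t, y = -7 + 22t, z = -7 + 19t

x = -10 + 25t, y = -7 + 22t, z = -7 + 19t


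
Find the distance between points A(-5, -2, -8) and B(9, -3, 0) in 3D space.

d = √[(x₂-x₁)² + (y₂-y₁)² + (z₂-z₁)²]
  = √[14² + (-1)² + 8²]
  = √[196 + 1 + 64]
  = √261
  ≈ 16.16

16.16


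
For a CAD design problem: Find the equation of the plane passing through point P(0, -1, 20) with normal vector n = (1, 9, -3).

The plane through P with normal n = (a, b, c) satisfies n·(r - P) = 0,
i.e. ax + by + cz = a·x₀ + b·y₀ + c·z₀.
d = 1·0 + 9·(-1) + (-3)·20
  = 0 - 9 - 60
  = -69
Equation: x + 9y - 3z = -69

x + 9y - 3z = -69


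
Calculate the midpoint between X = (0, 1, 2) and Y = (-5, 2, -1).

M = ((x₁+x₂)/2, (y₁+y₂)/2, (z₁+z₂)/2)
  = ((0 - 5)/2, (1 + 2)/2, (2 - 1)/2)
  = (-5/2, 3/2, 1/2)
  = (-2.5, 1.5, 0.5)

(-2.5, 1.5, 0.5)


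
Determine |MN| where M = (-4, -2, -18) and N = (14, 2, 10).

d = √[(x₂-x₁)² + (y₂-y₁)² + (z₂-z₁)²]
  = √[18² + 4² + 28²]
  = √[324 + 16 + 784]
  = √1124
  ≈ 33.53

33.53


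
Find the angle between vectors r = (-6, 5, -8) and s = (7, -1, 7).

r·s = (-6)·7 + 5·(-1) + (-8)·7 = -42 - 5 - 56 = -103
|r| = √((-6)² + 5² + (-8)²) = √125 ≈ 11.18
|s| = √(7² + (-1)² + 7²) = √99 ≈ 9.95
cos θ = (r·s)/(|r||s|) = -103/(11.18·9.95) ≈ -0.9259
θ = arccos(-0.9259) ≈ 157.8°

157.8°


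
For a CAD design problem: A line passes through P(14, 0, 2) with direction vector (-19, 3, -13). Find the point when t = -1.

P(t) = P + t·d
  = (14 + (-19)·(-1), 0 + 3·(-1), 2 + (-13)·(-1))
  = (14 + 19, 0 - 3, 2 + 13)
  = (33, -3, 15)

(33, -3, 15)


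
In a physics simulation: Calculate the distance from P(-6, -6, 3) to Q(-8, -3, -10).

d = √[(x₂-x₁)² + (y₂-y₁)² + (z₂-z₁)²]
  = √[(-2)² + 3² + (-13)²]
  = √[4 + 9 + 169]
  = √182
  ≈ 13.49

13.49


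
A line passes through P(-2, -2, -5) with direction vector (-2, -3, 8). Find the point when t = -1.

P(t) = P + t·d
  = (-2 + (-2)·(-1), -2 + (-3)·(-1), -5 + 8·(-1))
  = (-2 + 2, -2 + 3, -5 - 8)
  = (0, 1, -13)

(0, 1, -13)


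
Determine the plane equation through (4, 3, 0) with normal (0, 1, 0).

The plane through P with normal n = (a, b, c) satisfies n·(r - P) = 0,
i.e. ax + by + cz = a·x₀ + b·y₀ + c·z₀.
d = 0·4 + 1·3 + 0·0
  = 0 + 3 + 0
  = 3
Equation: y = 3

y = 3


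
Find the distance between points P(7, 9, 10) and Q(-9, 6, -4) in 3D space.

d = √[(x₂-x₁)² + (y₂-y₁)² + (z₂-z₁)²]
  = √[(-16)² + (-3)² + (-14)²]
  = √[256 + 9 + 196]
  = √461
  ≈ 21.47

21.47


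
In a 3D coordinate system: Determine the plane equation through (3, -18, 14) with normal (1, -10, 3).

The plane through P with normal n = (a, b, c) satisfies n·(r - P) = 0,
i.e. ax + by + cz = a·x₀ + b·y₀ + c·z₀.
d = 1·3 + (-10)·(-18) + 3·14
  = 3 + 180 + 42
  = 225
Equation: x - 10y + 3z = 225

x - 10y + 3z = 225


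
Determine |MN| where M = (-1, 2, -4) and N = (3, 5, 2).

d = √[(x₂-x₁)² + (y₂-y₁)² + (z₂-z₁)²]
  = √[4² + 3² + 6²]
  = √[16 + 9 + 36]
  = √61
  ≈ 7.81

7.81


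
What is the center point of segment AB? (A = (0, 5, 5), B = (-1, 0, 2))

M = ((x₁+x₂)/2, (y₁+y₂)/2, (z₁+z₂)/2)
  = ((0 - 1)/2, (5 + 0)/2, (5 + 2)/2)
  = (-1/2, 5/2, 7/2)
  = (-0.5, 2.5, 3.5)

(-0.5, 2.5, 3.5)


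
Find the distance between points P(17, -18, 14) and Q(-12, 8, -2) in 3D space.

d = √[(x₂-x₁)² + (y₂-y₁)² + (z₂-z₁)²]
  = √[(-29)² + 26² + (-16)²]
  = √[841 + 676 + 256]
  = √1773
  ≈ 42.11

42.11


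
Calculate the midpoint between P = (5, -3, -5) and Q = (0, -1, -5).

M = ((x₁+x₂)/2, (y₁+y₂)/2, (z₁+z₂)/2)
  = ((5 + 0)/2, (-3 - 1)/2, (-5 - 5)/2)
  = (5/2, -4/2, -10/2)
  = (2.5, -2, -5)

(2.5, -2, -5)


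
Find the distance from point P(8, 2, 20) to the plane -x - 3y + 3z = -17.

distance = |a·x₀ + b·y₀ + c·z₀ - d| / √(a² + b² + c²)
  = |(-1)·8 + (-3)·2 + 3·20 - (-17)| / √((-1)² + (-3)² + 3²)
  = |-8 - 6 + 60 + 17| / √(1 + 9 + 9)
  = |63| / √19
  = 63 / 4.359
  ≈ 14.45

14.45


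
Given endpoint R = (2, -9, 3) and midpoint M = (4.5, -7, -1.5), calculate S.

S = 2M - R
  = (2·4.5 - 2, 2·(-7) - (-9), 2·(-1.5) - 3)
  = (9 - 2, -14 + 9, -3 - 3)
  = (7, -5, -6)

(7, -5, -6)


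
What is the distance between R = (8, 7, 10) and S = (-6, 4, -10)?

d = √[(x₂-x₁)² + (y₂-y₁)² + (z₂-z₁)²]
  = √[(-14)² + (-3)² + (-20)²]
  = √[196 + 9 + 400]
  = √605
  ≈ 24.6

24.6


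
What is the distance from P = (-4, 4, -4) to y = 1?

distance = |a·x₀ + b·y₀ + c·z₀ - d| / √(a² + b² + c²)
  = |0·(-4) + 1·4 + 0·(-4) - 1| / √(0² + 1² + 0²)
  = |0 + 4 + 0 - 1| / √(0 + 1 + 0)
  = |3| / √1
  = 3 / 1
  ≈ 3

3


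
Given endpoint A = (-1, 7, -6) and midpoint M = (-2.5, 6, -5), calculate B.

B = 2M - A
  = (2·(-2.5) - (-1), 2·6 - 7, 2·(-5) - (-6))
  = (-5 + 1, 12 - 7, -10 + 6)
  = (-4, 5, -4)

(-4, 5, -4)


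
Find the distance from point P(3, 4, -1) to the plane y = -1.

distance = |a·x₀ + b·y₀ + c·z₀ - d| / √(a² + b² + c²)
  = |0·3 + 1·4 + 0·(-1) - (-1)| / √(0² + 1² + 0²)
  = |0 + 4 + 0 + 1| / √(0 + 1 + 0)
  = |5| / √1
  = 5 / 1
  ≈ 5

5


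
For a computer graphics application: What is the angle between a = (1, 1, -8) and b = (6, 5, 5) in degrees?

a·b = 1·6 + 1·5 + (-8)·5 = 6 + 5 - 40 = -29
|a| = √(1² + 1² + (-8)²) = √66 ≈ 8.124
|b| = √(6² + 5² + 5²) = √86 ≈ 9.274
cos θ = (a·b)/(|a||b|) = -29/(8.124·9.274) ≈ -0.3849
θ = arccos(-0.3849) ≈ 112.6°

112.6°


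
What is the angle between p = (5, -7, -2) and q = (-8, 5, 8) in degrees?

p·q = 5·(-8) + (-7)·5 + (-2)·8 = -40 - 35 - 16 = -91
|p| = √(5² + (-7)² + (-2)²) = √78 ≈ 8.832
|q| = √((-8)² + 5² + 8²) = √153 ≈ 12.37
cos θ = (p·q)/(|p||q|) = -91/(8.832·12.37) ≈ -0.833
θ = arccos(-0.833) ≈ 146.4°

146.4°


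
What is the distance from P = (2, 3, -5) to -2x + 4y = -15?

distance = |a·x₀ + b·y₀ + c·z₀ - d| / √(a² + b² + c²)
  = |(-2)·2 + 4·3 + 0·(-5) - (-15)| / √((-2)² + 4² + 0²)
  = |-4 + 12 + 0 + 15| / √(4 + 16 + 0)
  = |23| / √20
  = 23 / 4.472
  ≈ 5.143

5.143


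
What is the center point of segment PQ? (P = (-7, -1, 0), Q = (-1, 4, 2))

M = ((x₁+x₂)/2, (y₁+y₂)/2, (z₁+z₂)/2)
  = ((-7 - 1)/2, (-1 + 4)/2, (0 + 2)/2)
  = (-8/2, 3/2, 2/2)
  = (-4, 1.5, 1)

(-4, 1.5, 1)


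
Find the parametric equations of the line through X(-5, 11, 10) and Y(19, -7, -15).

Direction vector d = Y - X = (19 + 5, -7 - 11, -15 - 10) = (24, -18, -25)
Parametric form r = X + t·d:
x = -5 + 24t, y = 11 - 18t, z = 10 - 25t

x = -5 + 24t, y = 11 - 18t, z = 10 - 25t


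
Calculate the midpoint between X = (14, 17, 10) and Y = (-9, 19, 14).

M = ((x₁+x₂)/2, (y₁+y₂)/2, (z₁+z₂)/2)
  = ((14 - 9)/2, (17 + 19)/2, (10 + 14)/2)
  = (5/2, 36/2, 24/2)
  = (2.5, 18, 12)

(2.5, 18, 12)


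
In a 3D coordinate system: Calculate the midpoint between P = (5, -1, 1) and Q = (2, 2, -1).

M = ((x₁+x₂)/2, (y₁+y₂)/2, (z₁+z₂)/2)
  = ((5 + 2)/2, (-1 + 2)/2, (1 - 1)/2)
  = (7/2, 1/2, 0/2)
  = (3.5, 0.5, 0)

(3.5, 0.5, 0)


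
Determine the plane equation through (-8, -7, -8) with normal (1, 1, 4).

The plane through P with normal n = (a, b, c) satisfies n·(r - P) = 0,
i.e. ax + by + cz = a·x₀ + b·y₀ + c·z₀.
d = 1·(-8) + 1·(-7) + 4·(-8)
  = -8 - 7 - 32
  = -47
Equation: x + y + 4z = -47

x + y + 4z = -47


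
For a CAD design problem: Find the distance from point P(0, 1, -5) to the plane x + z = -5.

distance = |a·x₀ + b·y₀ + c·z₀ - d| / √(a² + b² + c²)
  = |1·0 + 0·1 + 1·(-5) - (-5)| / √(1² + 0² + 1²)
  = |0 + 0 - 5 + 5| / √(1 + 0 + 1)
  = |0| / √2
  = 0 / 1.414
  ≈ 0

0


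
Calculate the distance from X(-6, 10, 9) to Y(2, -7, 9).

d = √[(x₂-x₁)² + (y₂-y₁)² + (z₂-z₁)²]
  = √[8² + (-17)² + 0²]
  = √[64 + 289 + 0]
  = √353
  ≈ 18.79

18.79


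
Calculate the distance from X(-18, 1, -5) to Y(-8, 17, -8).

d = √[(x₂-x₁)² + (y₂-y₁)² + (z₂-z₁)²]
  = √[10² + 16² + (-3)²]
  = √[100 + 256 + 9]
  = √365
  ≈ 19.1

19.1


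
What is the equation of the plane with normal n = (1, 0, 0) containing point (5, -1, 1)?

The plane through P with normal n = (a, b, c) satisfies n·(r - P) = 0,
i.e. ax + by + cz = a·x₀ + b·y₀ + c·z₀.
d = 1·5 + 0·(-1) + 0·1
  = 5 + 0 + 0
  = 5
Equation: x = 5

x = 5


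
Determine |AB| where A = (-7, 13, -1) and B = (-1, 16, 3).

d = √[(x₂-x₁)² + (y₂-y₁)² + (z₂-z₁)²]
  = √[6² + 3² + 4²]
  = √[36 + 9 + 16]
  = √61
  ≈ 7.81

7.81


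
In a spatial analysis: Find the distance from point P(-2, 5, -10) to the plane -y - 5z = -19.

distance = |a·x₀ + b·y₀ + c·z₀ - d| / √(a² + b² + c²)
  = |0·(-2) + (-1)·5 + (-5)·(-10) - (-19)| / √(0² + (-1)² + (-5)²)
  = |0 - 5 + 50 + 19| / √(0 + 1 + 25)
  = |64| / √26
  = 64 / 5.099
  ≈ 12.55

12.55


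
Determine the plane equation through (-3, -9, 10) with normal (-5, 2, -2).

The plane through P with normal n = (a, b, c) satisfies n·(r - P) = 0,
i.e. ax + by + cz = a·x₀ + b·y₀ + c·z₀.
d = (-5)·(-3) + 2·(-9) + (-2)·10
  = 15 - 18 - 20
  = -23
Equation: -5x + 2y - 2z = -23

-5x + 2y - 2z = -23


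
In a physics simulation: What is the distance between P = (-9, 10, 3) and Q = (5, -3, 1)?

d = √[(x₂-x₁)² + (y₂-y₁)² + (z₂-z₁)²]
  = √[14² + (-13)² + (-2)²]
  = √[196 + 169 + 4]
  = √369
  ≈ 19.21

19.21


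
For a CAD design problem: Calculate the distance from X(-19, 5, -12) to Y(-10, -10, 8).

d = √[(x₂-x₁)² + (y₂-y₁)² + (z₂-z₁)²]
  = √[9² + (-15)² + 20²]
  = √[81 + 225 + 400]
  = √706
  ≈ 26.57

26.57


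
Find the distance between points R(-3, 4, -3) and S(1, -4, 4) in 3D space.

d = √[(x₂-x₁)² + (y₂-y₁)² + (z₂-z₁)²]
  = √[4² + (-8)² + 7²]
  = √[16 + 64 + 49]
  = √129
  ≈ 11.36

11.36


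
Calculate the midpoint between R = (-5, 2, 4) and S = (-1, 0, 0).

M = ((x₁+x₂)/2, (y₁+y₂)/2, (z₁+z₂)/2)
  = ((-5 - 1)/2, (2 + 0)/2, (4 + 0)/2)
  = (-6/2, 2/2, 4/2)
  = (-3, 1, 2)

(-3, 1, 2)


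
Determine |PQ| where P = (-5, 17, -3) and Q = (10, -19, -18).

d = √[(x₂-x₁)² + (y₂-y₁)² + (z₂-z₁)²]
  = √[15² + (-36)² + (-15)²]
  = √[225 + 1296 + 225]
  = √1746
  ≈ 41.79

41.79


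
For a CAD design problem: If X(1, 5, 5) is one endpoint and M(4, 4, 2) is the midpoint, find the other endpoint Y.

Y = 2M - X
  = (2·4 - 1, 2·4 - 5, 2·2 - 5)
  = (8 - 1, 8 - 5, 4 - 5)
  = (7, 3, -1)

(7, 3, -1)


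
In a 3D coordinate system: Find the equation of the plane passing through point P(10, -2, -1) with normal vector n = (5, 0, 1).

The plane through P with normal n = (a, b, c) satisfies n·(r - P) = 0,
i.e. ax + by + cz = a·x₀ + b·y₀ + c·z₀.
d = 5·10 + 0·(-2) + 1·(-1)
  = 50 + 0 - 1
  = 49
Equation: 5x + z = 49

5x + z = 49


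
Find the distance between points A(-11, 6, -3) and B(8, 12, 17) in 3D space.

d = √[(x₂-x₁)² + (y₂-y₁)² + (z₂-z₁)²]
  = √[19² + 6² + 20²]
  = √[361 + 36 + 400]
  = √797
  ≈ 28.23

28.23


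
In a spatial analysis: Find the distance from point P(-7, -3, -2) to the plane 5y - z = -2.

distance = |a·x₀ + b·y₀ + c·z₀ - d| / √(a² + b² + c²)
  = |0·(-7) + 5·(-3) + (-1)·(-2) - (-2)| / √(0² + 5² + (-1)²)
  = |0 - 15 + 2 + 2| / √(0 + 25 + 1)
  = |-11| / √26
  = 11 / 5.099
  ≈ 2.157

2.157


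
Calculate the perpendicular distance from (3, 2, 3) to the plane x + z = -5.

distance = |a·x₀ + b·y₀ + c·z₀ - d| / √(a² + b² + c²)
  = |1·3 + 0·2 + 1·3 - (-5)| / √(1² + 0² + 1²)
  = |3 + 0 + 3 + 5| / √(1 + 0 + 1)
  = |11| / √2
  = 11 / 1.414
  ≈ 7.778

7.778


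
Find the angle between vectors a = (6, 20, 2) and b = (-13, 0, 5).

a·b = 6·(-13) + 20·0 + 2·5 = -78 + 0 + 10 = -68
|a| = √(6² + 20² + 2²) = √440 ≈ 20.98
|b| = √((-13)² + 0² + 5²) = √194 ≈ 13.93
cos θ = (a·b)/(|a||b|) = -68/(20.98·13.93) ≈ -0.2327
θ = arccos(-0.2327) ≈ 103.5°

103.5°


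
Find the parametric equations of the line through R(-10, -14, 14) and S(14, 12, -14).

Direction vector d = S - R = (14 + 10, 12 + 14, -14 - 14) = (24, 26, -28)
Parametric form r = R + t·d:
x = -10 + 24t, y = -14 + 26t, z = 14 - 28t

x = -10 + 24t, y = -14 + 26t, z = 14 - 28t


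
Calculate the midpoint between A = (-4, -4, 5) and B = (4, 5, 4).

M = ((x₁+x₂)/2, (y₁+y₂)/2, (z₁+z₂)/2)
  = ((-4 + 4)/2, (-4 + 5)/2, (5 + 4)/2)
  = (0/2, 1/2, 9/2)
  = (0, 0.5, 4.5)

(0, 0.5, 4.5)


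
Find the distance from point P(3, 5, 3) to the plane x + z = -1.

distance = |a·x₀ + b·y₀ + c·z₀ - d| / √(a² + b² + c²)
  = |1·3 + 0·5 + 1·3 - (-1)| / √(1² + 0² + 1²)
  = |3 + 0 + 3 + 1| / √(1 + 0 + 1)
  = |7| / √2
  = 7 / 1.414
  ≈ 4.95

4.95


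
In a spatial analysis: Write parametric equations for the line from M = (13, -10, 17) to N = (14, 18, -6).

Direction vector d = N - M = (14 - 13, 18 + 10, -6 - 17) = (1, 28, -23)
Parametric form r = M + t·d:
x = 13 + t, y = -10 + 28t, z = 17 - 23t

x = 13 + t, y = -10 + 28t, z = 17 - 23t


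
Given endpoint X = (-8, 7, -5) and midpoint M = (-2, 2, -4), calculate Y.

Y = 2M - X
  = (2·(-2) - (-8), 2·2 - 7, 2·(-4) - (-5))
  = (-4 + 8, 4 - 7, -8 + 5)
  = (4, -3, -3)

(4, -3, -3)


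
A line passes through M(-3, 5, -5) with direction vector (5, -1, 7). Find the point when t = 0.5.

P(t) = M + t·d
  = (-3 + 5·0.5, 5 + (-1)·0.5, -5 + 7·0.5)
  = (-3 + 2.5, 5 - 0.5, -5 + 3.5)
  = (-0.5, 4.5, -1.5)

(-0.5, 4.5, -1.5)


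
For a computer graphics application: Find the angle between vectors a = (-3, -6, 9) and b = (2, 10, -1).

a·b = (-3)·2 + (-6)·10 + 9·(-1) = -6 - 60 - 9 = -75
|a| = √((-3)² + (-6)² + 9²) = √126 ≈ 11.22
|b| = √(2² + 10² + (-1)²) = √105 ≈ 10.25
cos θ = (a·b)/(|a||b|) = -75/(11.22·10.25) ≈ -0.6521
θ = arccos(-0.6521) ≈ 130.7°

130.7°


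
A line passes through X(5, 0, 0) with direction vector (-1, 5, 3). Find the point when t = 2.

P(t) = X + t·d
  = (5 + (-1)·2, 0 + 5·2, 0 + 3·2)
  = (5 - 2, 0 + 10, 0 + 6)
  = (3, 10, 6)

(3, 10, 6)


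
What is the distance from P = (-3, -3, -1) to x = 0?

distance = |a·x₀ + b·y₀ + c·z₀ - d| / √(a² + b² + c²)
  = |1·(-3) + 0·(-3) + 0·(-1) - 0| / √(1² + 0² + 0²)
  = |-3 + 0 + 0 + 0| / √(1 + 0 + 0)
  = |-3| / √1
  = 3 / 1
  ≈ 3

3


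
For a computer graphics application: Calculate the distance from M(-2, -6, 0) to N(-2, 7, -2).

d = √[(x₂-x₁)² + (y₂-y₁)² + (z₂-z₁)²]
  = √[0² + 13² + (-2)²]
  = √[0 + 169 + 4]
  = √173
  ≈ 13.15

13.15


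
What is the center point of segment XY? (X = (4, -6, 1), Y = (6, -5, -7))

M = ((x₁+x₂)/2, (y₁+y₂)/2, (z₁+z₂)/2)
  = ((4 + 6)/2, (-6 - 5)/2, (1 - 7)/2)
  = (10/2, -11/2, -6/2)
  = (5, -5.5, -3)

(5, -5.5, -3)


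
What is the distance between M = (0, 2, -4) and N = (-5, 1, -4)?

d = √[(x₂-x₁)² + (y₂-y₁)² + (z₂-z₁)²]
  = √[(-5)² + (-1)² + 0²]
  = √[25 + 1 + 0]
  = √26
  ≈ 5.099

5.099


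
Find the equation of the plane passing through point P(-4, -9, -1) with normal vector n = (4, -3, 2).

The plane through P with normal n = (a, b, c) satisfies n·(r - P) = 0,
i.e. ax + by + cz = a·x₀ + b·y₀ + c·z₀.
d = 4·(-4) + (-3)·(-9) + 2·(-1)
  = -16 + 27 - 2
  = 9
Equation: 4x - 3y + 2z = 9

4x - 3y + 2z = 9


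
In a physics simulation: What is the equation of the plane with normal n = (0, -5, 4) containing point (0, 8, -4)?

The plane through P with normal n = (a, b, c) satisfies n·(r - P) = 0,
i.e. ax + by + cz = a·x₀ + b·y₀ + c·z₀.
d = 0·0 + (-5)·8 + 4·(-4)
  = 0 - 40 - 16
  = -56
Equation: -5y + 4z = -56

-5y + 4z = -56


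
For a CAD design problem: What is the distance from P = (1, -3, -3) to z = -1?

distance = |a·x₀ + b·y₀ + c·z₀ - d| / √(a² + b² + c²)
  = |0·1 + 0·(-3) + 1·(-3) - (-1)| / √(0² + 0² + 1²)
  = |0 + 0 - 3 + 1| / √(0 + 0 + 1)
  = |-2| / √1
  = 2 / 1
  ≈ 2

2


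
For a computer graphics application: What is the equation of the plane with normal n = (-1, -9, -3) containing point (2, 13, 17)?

The plane through P with normal n = (a, b, c) satisfies n·(r - P) = 0,
i.e. ax + by + cz = a·x₀ + b·y₀ + c·z₀.
d = (-1)·2 + (-9)·13 + (-3)·17
  = -2 - 117 - 51
  = -170
Equation: -x - 9y - 3z = -170

-x - 9y - 3z = -170


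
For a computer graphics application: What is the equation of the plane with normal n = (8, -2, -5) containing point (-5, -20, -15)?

The plane through P with normal n = (a, b, c) satisfies n·(r - P) = 0,
i.e. ax + by + cz = a·x₀ + b·y₀ + c·z₀.
d = 8·(-5) + (-2)·(-20) + (-5)·(-15)
  = -40 + 40 + 75
  = 75
Equation: 8x - 2y - 5z = 75

8x - 2y - 5z = 75


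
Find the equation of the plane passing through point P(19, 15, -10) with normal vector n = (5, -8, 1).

The plane through P with normal n = (a, b, c) satisfies n·(r - P) = 0,
i.e. ax + by + cz = a·x₀ + b·y₀ + c·z₀.
d = 5·19 + (-8)·15 + 1·(-10)
  = 95 - 120 - 10
  = -35
Equation: 5x - 8y + z = -35

5x - 8y + z = -35


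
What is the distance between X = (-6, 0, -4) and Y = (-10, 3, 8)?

d = √[(x₂-x₁)² + (y₂-y₁)² + (z₂-z₁)²]
  = √[(-4)² + 3² + 12²]
  = √[16 + 9 + 144]
  = √169
  ≈ 13

13


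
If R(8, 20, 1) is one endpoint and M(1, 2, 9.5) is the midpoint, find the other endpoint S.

S = 2M - R
  = (2·1 - 8, 2·2 - 20, 2·9.5 - 1)
  = (2 - 8, 4 - 20, 19 - 1)
  = (-6, -16, 18)

(-6, -16, 18)


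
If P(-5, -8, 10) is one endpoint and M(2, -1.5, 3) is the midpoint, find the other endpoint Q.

Q = 2M - P
  = (2·2 - (-5), 2·(-1.5) - (-8), 2·3 - 10)
  = (4 + 5, -3 + 8, 6 - 10)
  = (9, 5, -4)

(9, 5, -4)


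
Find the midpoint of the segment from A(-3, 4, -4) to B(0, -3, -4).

M = ((x₁+x₂)/2, (y₁+y₂)/2, (z₁+z₂)/2)
  = ((-3 + 0)/2, (4 - 3)/2, (-4 - 4)/2)
  = (-3/2, 1/2, -8/2)
  = (-1.5, 0.5, -4)

(-1.5, 0.5, -4)


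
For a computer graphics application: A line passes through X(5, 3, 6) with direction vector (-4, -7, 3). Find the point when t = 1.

P(t) = X + t·d
  = (5 + (-4)·1, 3 + (-7)·1, 6 + 3·1)
  = (5 - 4, 3 - 7, 6 + 3)
  = (1, -4, 9)

(1, -4, 9)


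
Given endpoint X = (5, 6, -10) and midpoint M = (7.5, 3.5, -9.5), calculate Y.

Y = 2M - X
  = (2·7.5 - 5, 2·3.5 - 6, 2·(-9.5) - (-10))
  = (15 - 5, 7 - 6, -19 + 10)
  = (10, 1, -9)

(10, 1, -9)


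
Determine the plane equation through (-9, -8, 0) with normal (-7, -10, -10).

The plane through P with normal n = (a, b, c) satisfies n·(r - P) = 0,
i.e. ax + by + cz = a·x₀ + b·y₀ + c·z₀.
d = (-7)·(-9) + (-10)·(-8) + (-10)·0
  = 63 + 80 + 0
  = 143
Equation: -7x - 10y - 10z = 143

-7x - 10y - 10z = 143


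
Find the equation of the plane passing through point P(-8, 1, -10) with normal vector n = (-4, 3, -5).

The plane through P with normal n = (a, b, c) satisfies n·(r - P) = 0,
i.e. ax + by + cz = a·x₀ + b·y₀ + c·z₀.
d = (-4)·(-8) + 3·1 + (-5)·(-10)
  = 32 + 3 + 50
  = 85
Equation: -4x + 3y - 5z = 85

-4x + 3y - 5z = 85


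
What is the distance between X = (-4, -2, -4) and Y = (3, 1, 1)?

d = √[(x₂-x₁)² + (y₂-y₁)² + (z₂-z₁)²]
  = √[7² + 3² + 5²]
  = √[49 + 9 + 25]
  = √83
  ≈ 9.11

9.11


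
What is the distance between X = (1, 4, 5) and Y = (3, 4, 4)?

d = √[(x₂-x₁)² + (y₂-y₁)² + (z₂-z₁)²]
  = √[2² + 0² + (-1)²]
  = √[4 + 0 + 1]
  = √5
  ≈ 2.236

2.236


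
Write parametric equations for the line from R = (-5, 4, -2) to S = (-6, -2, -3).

Direction vector d = S - R = (-6 + 5, -2 - 4, -3 + 2) = (-1, -6, -1)
Parametric form r = R + t·d:
x = -5 - t, y = 4 - 6t, z = -2 - t

x = -5 - t, y = 4 - 6t, z = -2 - t


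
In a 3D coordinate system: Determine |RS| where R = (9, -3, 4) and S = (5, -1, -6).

d = √[(x₂-x₁)² + (y₂-y₁)² + (z₂-z₁)²]
  = √[(-4)² + 2² + (-10)²]
  = √[16 + 4 + 100]
  = √120
  ≈ 10.95

10.95


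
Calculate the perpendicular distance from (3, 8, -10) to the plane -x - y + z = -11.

distance = |a·x₀ + b·y₀ + c·z₀ - d| / √(a² + b² + c²)
  = |(-1)·3 + (-1)·8 + 1·(-10) - (-11)| / √((-1)² + (-1)² + 1²)
  = |-3 - 8 - 10 + 11| / √(1 + 1 + 1)
  = |-10| / √3
  = 10 / 1.732
  ≈ 5.774

5.774


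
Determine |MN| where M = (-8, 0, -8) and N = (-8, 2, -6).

d = √[(x₂-x₁)² + (y₂-y₁)² + (z₂-z₁)²]
  = √[0² + 2² + 2²]
  = √[0 + 4 + 4]
  = √8
  ≈ 2.828

2.828


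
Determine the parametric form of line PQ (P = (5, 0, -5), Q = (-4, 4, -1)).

Direction vector d = Q - P = (-4 - 5, 4 + 0, -1 + 5) = (-9, 4, 4)
Parametric form r = P + t·d:
x = 5 - 9t, y = 0 + 4t, z = -5 + 4t

x = 5 - 9t, y = 0 + 4t, z = -5 + 4t


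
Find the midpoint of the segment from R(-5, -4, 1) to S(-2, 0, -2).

M = ((x₁+x₂)/2, (y₁+y₂)/2, (z₁+z₂)/2)
  = ((-5 - 2)/2, (-4 + 0)/2, (1 - 2)/2)
  = (-7/2, -4/2, -1/2)
  = (-3.5, -2, -0.5)

(-3.5, -2, -0.5)


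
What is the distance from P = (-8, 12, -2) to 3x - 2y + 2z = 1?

distance = |a·x₀ + b·y₀ + c·z₀ - d| / √(a² + b² + c²)
  = |3·(-8) + (-2)·12 + 2·(-2) - 1| / √(3² + (-2)² + 2²)
  = |-24 - 24 - 4 - 1| / √(9 + 4 + 4)
  = |-53| / √17
  = 53 / 4.123
  ≈ 12.85

12.85


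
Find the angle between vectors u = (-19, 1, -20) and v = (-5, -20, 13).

u·v = (-19)·(-5) + 1·(-20) + (-20)·13 = 95 - 20 - 260 = -185
|u| = √((-19)² + 1² + (-20)²) = √762 ≈ 27.6
|v| = √((-5)² + (-20)² + 13²) = √594 ≈ 24.37
cos θ = (u·v)/(|u||v|) = -185/(27.6·24.37) ≈ -0.275
θ = arccos(-0.275) ≈ 106°

106°


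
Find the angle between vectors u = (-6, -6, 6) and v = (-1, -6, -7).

u·v = (-6)·(-1) + (-6)·(-6) + 6·(-7) = 6 + 36 - 42 = 0
|u| = √((-6)² + (-6)² + 6²) = √108 ≈ 10.39
|v| = √((-1)² + (-6)² + (-7)²) = √86 ≈ 9.274
cos θ = (u·v)/(|u||v|) = 0/(10.39·9.274) ≈ 0
θ = arccos(0) ≈ 90°

90°


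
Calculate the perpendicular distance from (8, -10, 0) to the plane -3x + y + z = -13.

distance = |a·x₀ + b·y₀ + c·z₀ - d| / √(a² + b² + c²)
  = |(-3)·8 + 1·(-10) + 1·0 - (-13)| / √((-3)² + 1² + 1²)
  = |-24 - 10 + 0 + 13| / √(9 + 1 + 1)
  = |-21| / √11
  = 21 / 3.317
  ≈ 6.332

6.332


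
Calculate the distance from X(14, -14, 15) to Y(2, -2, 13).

d = √[(x₂-x₁)² + (y₂-y₁)² + (z₂-z₁)²]
  = √[(-12)² + 12² + (-2)²]
  = √[144 + 144 + 4]
  = √292
  ≈ 17.09

17.09


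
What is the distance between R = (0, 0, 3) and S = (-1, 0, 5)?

d = √[(x₂-x₁)² + (y₂-y₁)² + (z₂-z₁)²]
  = √[(-1)² + 0² + 2²]
  = √[1 + 0 + 4]
  = √5
  ≈ 2.236

2.236


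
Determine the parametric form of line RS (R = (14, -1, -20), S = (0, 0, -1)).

Direction vector d = S - R = (0 - 14, 0 + 1, -1 + 20) = (-14, 1, 19)
Parametric form r = R + t·d:
x = 14 - 14t, y = -1 + t, z = -20 + 19t

x = 14 - 14t, y = -1 + t, z = -20 + 19t


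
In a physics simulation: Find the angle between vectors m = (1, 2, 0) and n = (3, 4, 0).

m·n = 1·3 + 2·4 + 0·0 = 3 + 8 + 0 = 11
|m| = √(1² + 2² + 0²) = √5 ≈ 2.236
|n| = √(3² + 4² + 0²) = √25 ≈ 5
cos θ = (m·n)/(|m||n|) = 11/(2.236·5) ≈ 0.9839
θ = arccos(0.9839) ≈ 10.3°

10.3°


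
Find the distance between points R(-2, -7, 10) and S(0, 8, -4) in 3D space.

d = √[(x₂-x₁)² + (y₂-y₁)² + (z₂-z₁)²]
  = √[2² + 15² + (-14)²]
  = √[4 + 225 + 196]
  = √425
  ≈ 20.62

20.62


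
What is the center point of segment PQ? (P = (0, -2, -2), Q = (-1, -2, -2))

M = ((x₁+x₂)/2, (y₁+y₂)/2, (z₁+z₂)/2)
  = ((0 - 1)/2, (-2 - 2)/2, (-2 - 2)/2)
  = (-1/2, -4/2, -4/2)
  = (-0.5, -2, -2)

(-0.5, -2, -2)


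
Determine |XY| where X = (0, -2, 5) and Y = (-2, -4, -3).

d = √[(x₂-x₁)² + (y₂-y₁)² + (z₂-z₁)²]
  = √[(-2)² + (-2)² + (-8)²]
  = √[4 + 4 + 64]
  = √72
  ≈ 8.485

8.485


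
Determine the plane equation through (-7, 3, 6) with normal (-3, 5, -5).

The plane through P with normal n = (a, b, c) satisfies n·(r - P) = 0,
i.e. ax + by + cz = a·x₀ + b·y₀ + c·z₀.
d = (-3)·(-7) + 5·3 + (-5)·6
  = 21 + 15 - 30
  = 6
Equation: -3x + 5y - 5z = 6

-3x + 5y - 5z = 6


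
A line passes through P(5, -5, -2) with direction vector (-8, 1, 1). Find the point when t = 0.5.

P(t) = P + t·d
  = (5 + (-8)·0.5, -5 + 1·0.5, -2 + 1·0.5)
  = (5 - 4, -5 + 0.5, -2 + 0.5)
  = (1, -4.5, -1.5)

(1, -4.5, -1.5)


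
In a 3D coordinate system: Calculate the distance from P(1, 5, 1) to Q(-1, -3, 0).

d = √[(x₂-x₁)² + (y₂-y₁)² + (z₂-z₁)²]
  = √[(-2)² + (-8)² + (-1)²]
  = √[4 + 64 + 1]
  = √69
  ≈ 8.307

8.307


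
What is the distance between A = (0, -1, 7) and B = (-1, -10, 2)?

d = √[(x₂-x₁)² + (y₂-y₁)² + (z₂-z₁)²]
  = √[(-1)² + (-9)² + (-5)²]
  = √[1 + 81 + 25]
  = √107
  ≈ 10.34

10.34


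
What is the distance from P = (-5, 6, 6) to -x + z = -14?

distance = |a·x₀ + b·y₀ + c·z₀ - d| / √(a² + b² + c²)
  = |(-1)·(-5) + 0·6 + 1·6 - (-14)| / √((-1)² + 0² + 1²)
  = |5 + 0 + 6 + 14| / √(1 + 0 + 1)
  = |25| / √2
  = 25 / 1.414
  ≈ 17.68

17.68


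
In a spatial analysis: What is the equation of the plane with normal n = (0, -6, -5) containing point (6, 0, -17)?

The plane through P with normal n = (a, b, c) satisfies n·(r - P) = 0,
i.e. ax + by + cz = a·x₀ + b·y₀ + c·z₀.
d = 0·6 + (-6)·0 + (-5)·(-17)
  = 0 + 0 + 85
  = 85
Equation: -6y - 5z = 85

-6y - 5z = 85


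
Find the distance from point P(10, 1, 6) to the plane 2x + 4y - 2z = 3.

distance = |a·x₀ + b·y₀ + c·z₀ - d| / √(a² + b² + c²)
  = |2·10 + 4·1 + (-2)·6 - 3| / √(2² + 4² + (-2)²)
  = |20 + 4 - 12 - 3| / √(4 + 16 + 4)
  = |9| / √24
  = 9 / 4.899
  ≈ 1.837

1.837


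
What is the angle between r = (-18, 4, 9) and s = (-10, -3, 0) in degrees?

r·s = (-18)·(-10) + 4·(-3) + 9·0 = 180 - 12 + 0 = 168
|r| = √((-18)² + 4² + 9²) = √421 ≈ 20.52
|s| = √((-10)² + (-3)² + 0²) = √109 ≈ 10.44
cos θ = (r·s)/(|r||s|) = 168/(20.52·10.44) ≈ 0.7843
θ = arccos(0.7843) ≈ 38.35°

38.35°


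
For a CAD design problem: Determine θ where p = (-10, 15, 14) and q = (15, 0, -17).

p·q = (-10)·15 + 15·0 + 14·(-17) = -150 + 0 - 238 = -388
|p| = √((-10)² + 15² + 14²) = √521 ≈ 22.83
|q| = √(15² + 0² + (-17)²) = √514 ≈ 22.67
cos θ = (p·q)/(|p||q|) = -388/(22.83·22.67) ≈ -0.7498
θ = arccos(-0.7498) ≈ 138.6°

138.6°


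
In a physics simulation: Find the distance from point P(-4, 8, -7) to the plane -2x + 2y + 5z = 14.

distance = |a·x₀ + b·y₀ + c·z₀ - d| / √(a² + b² + c²)
  = |(-2)·(-4) + 2·8 + 5·(-7) - 14| / √((-2)² + 2² + 5²)
  = |8 + 16 - 35 - 14| / √(4 + 4 + 25)
  = |-25| / √33
  = 25 / 5.745
  ≈ 4.352

4.352


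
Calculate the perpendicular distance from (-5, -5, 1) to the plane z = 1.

distance = |a·x₀ + b·y₀ + c·z₀ - d| / √(a² + b² + c²)
  = |0·(-5) + 0·(-5) + 1·1 - 1| / √(0² + 0² + 1²)
  = |0 + 0 + 1 - 1| / √(0 + 0 + 1)
  = |0| / √1
  = 0 / 1
  ≈ 0

0


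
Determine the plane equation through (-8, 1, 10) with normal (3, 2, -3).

The plane through P with normal n = (a, b, c) satisfies n·(r - P) = 0,
i.e. ax + by + cz = a·x₀ + b·y₀ + c·z₀.
d = 3·(-8) + 2·1 + (-3)·10
  = -24 + 2 - 30
  = -52
Equation: 3x + 2y - 3z = -52

3x + 2y - 3z = -52


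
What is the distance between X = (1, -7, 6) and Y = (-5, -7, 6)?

d = √[(x₂-x₁)² + (y₂-y₁)² + (z₂-z₁)²]
  = √[(-6)² + 0² + 0²]
  = √[36 + 0 + 0]
  = √36
  ≈ 6

6


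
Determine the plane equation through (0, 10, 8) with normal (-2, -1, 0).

The plane through P with normal n = (a, b, c) satisfies n·(r - P) = 0,
i.e. ax + by + cz = a·x₀ + b·y₀ + c·z₀.
d = (-2)·0 + (-1)·10 + 0·8
  = 0 - 10 + 0
  = -10
Equation: -2x - y = -10

-2x - y = -10


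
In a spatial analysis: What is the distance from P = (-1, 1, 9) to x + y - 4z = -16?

distance = |a·x₀ + b·y₀ + c·z₀ - d| / √(a² + b² + c²)
  = |1·(-1) + 1·1 + (-4)·9 - (-16)| / √(1² + 1² + (-4)²)
  = |-1 + 1 - 36 + 16| / √(1 + 1 + 16)
  = |-20| / √18
  = 20 / 4.243
  ≈ 4.714

4.714


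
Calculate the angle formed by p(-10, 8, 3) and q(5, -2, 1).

p·q = (-10)·5 + 8·(-2) + 3·1 = -50 - 16 + 3 = -63
|p| = √((-10)² + 8² + 3²) = √173 ≈ 13.15
|q| = √(5² + (-2)² + 1²) = √30 ≈ 5.477
cos θ = (p·q)/(|p||q|) = -63/(13.15·5.477) ≈ -0.8745
θ = arccos(-0.8745) ≈ 151°

151°


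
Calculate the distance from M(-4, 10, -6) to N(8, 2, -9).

d = √[(x₂-x₁)² + (y₂-y₁)² + (z₂-z₁)²]
  = √[12² + (-8)² + (-3)²]
  = √[144 + 64 + 9]
  = √217
  ≈ 14.73

14.73


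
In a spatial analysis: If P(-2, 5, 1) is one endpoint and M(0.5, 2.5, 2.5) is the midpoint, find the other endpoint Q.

Q = 2M - P
  = (2·0.5 - (-2), 2·2.5 - 5, 2·2.5 - 1)
  = (1 + 2, 5 - 5, 5 - 1)
  = (3, 0, 4)

(3, 0, 4)


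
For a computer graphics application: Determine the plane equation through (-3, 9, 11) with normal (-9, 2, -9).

The plane through P with normal n = (a, b, c) satisfies n·(r - P) = 0,
i.e. ax + by + cz = a·x₀ + b·y₀ + c·z₀.
d = (-9)·(-3) + 2·9 + (-9)·11
  = 27 + 18 - 99
  = -54
Equation: -9x + 2y - 9z = -54

-9x + 2y - 9z = -54


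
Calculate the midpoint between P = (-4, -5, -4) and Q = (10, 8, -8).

M = ((x₁+x₂)/2, (y₁+y₂)/2, (z₁+z₂)/2)
  = ((-4 + 10)/2, (-5 + 8)/2, (-4 - 8)/2)
  = (6/2, 3/2, -12/2)
  = (3, 1.5, -6)

(3, 1.5, -6)


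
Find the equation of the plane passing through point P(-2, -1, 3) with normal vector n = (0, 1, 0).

The plane through P with normal n = (a, b, c) satisfies n·(r - P) = 0,
i.e. ax + by + cz = a·x₀ + b·y₀ + c·z₀.
d = 0·(-2) + 1·(-1) + 0·3
  = 0 - 1 + 0
  = -1
Equation: y = -1

y = -1


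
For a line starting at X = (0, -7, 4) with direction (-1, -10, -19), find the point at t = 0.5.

P(t) = X + t·d
  = (0 + (-1)·0.5, -7 + (-10)·0.5, 4 + (-19)·0.5)
  = (0 - 0.5, -7 - 5, 4 - 9.5)
  = (-0.5, -12, -5.5)

(-0.5, -12, -5.5)


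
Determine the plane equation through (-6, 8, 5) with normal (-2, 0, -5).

The plane through P with normal n = (a, b, c) satisfies n·(r - P) = 0,
i.e. ax + by + cz = a·x₀ + b·y₀ + c·z₀.
d = (-2)·(-6) + 0·8 + (-5)·5
  = 12 + 0 - 25
  = -13
Equation: -2x - 5z = -13

-2x - 5z = -13


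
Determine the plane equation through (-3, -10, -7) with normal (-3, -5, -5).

The plane through P with normal n = (a, b, c) satisfies n·(r - P) = 0,
i.e. ax + by + cz = a·x₀ + b·y₀ + c·z₀.
d = (-3)·(-3) + (-5)·(-10) + (-5)·(-7)
  = 9 + 50 + 35
  = 94
Equation: -3x - 5y - 5z = 94

-3x - 5y - 5z = 94


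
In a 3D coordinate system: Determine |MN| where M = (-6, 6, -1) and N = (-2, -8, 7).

d = √[(x₂-x₁)² + (y₂-y₁)² + (z₂-z₁)²]
  = √[4² + (-14)² + 8²]
  = √[16 + 196 + 64]
  = √276
  ≈ 16.61

16.61


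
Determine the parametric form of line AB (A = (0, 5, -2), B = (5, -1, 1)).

Direction vector d = B - A = (5 + 0, -1 - 5, 1 + 2) = (5, -6, 3)
Parametric form r = A + t·d:
x = 0 + 5t, y = 5 - 6t, z = -2 + 3t

x = 0 + 5t, y = 5 - 6t, z = -2 + 3t


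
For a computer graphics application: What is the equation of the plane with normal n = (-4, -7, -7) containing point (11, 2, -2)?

The plane through P with normal n = (a, b, c) satisfies n·(r - P) = 0,
i.e. ax + by + cz = a·x₀ + b·y₀ + c·z₀.
d = (-4)·11 + (-7)·2 + (-7)·(-2)
  = -44 - 14 + 14
  = -44
Equation: -4x - 7y - 7z = -44

-4x - 7y - 7z = -44


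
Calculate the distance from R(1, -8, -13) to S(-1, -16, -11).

d = √[(x₂-x₁)² + (y₂-y₁)² + (z₂-z₁)²]
  = √[(-2)² + (-8)² + 2²]
  = √[4 + 64 + 4]
  = √72
  ≈ 8.485

8.485


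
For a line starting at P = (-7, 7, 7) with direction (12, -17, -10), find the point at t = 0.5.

P(t) = P + t·d
  = (-7 + 12·0.5, 7 + (-17)·0.5, 7 + (-10)·0.5)
  = (-7 + 6, 7 - 8.5, 7 - 5)
  = (-1, -1.5, 2)

(-1, -1.5, 2)


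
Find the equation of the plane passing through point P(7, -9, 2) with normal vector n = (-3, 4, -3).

The plane through P with normal n = (a, b, c) satisfies n·(r - P) = 0,
i.e. ax + by + cz = a·x₀ + b·y₀ + c·z₀.
d = (-3)·7 + 4·(-9) + (-3)·2
  = -21 - 36 - 6
  = -63
Equation: -3x + 4y - 3z = -63

-3x + 4y - 3z = -63


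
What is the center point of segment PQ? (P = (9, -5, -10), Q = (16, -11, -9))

M = ((x₁+x₂)/2, (y₁+y₂)/2, (z₁+z₂)/2)
  = ((9 + 16)/2, (-5 - 11)/2, (-10 - 9)/2)
  = (25/2, -16/2, -19/2)
  = (12.5, -8, -9.5)

(12.5, -8, -9.5)


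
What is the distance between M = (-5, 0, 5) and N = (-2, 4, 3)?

d = √[(x₂-x₁)² + (y₂-y₁)² + (z₂-z₁)²]
  = √[3² + 4² + (-2)²]
  = √[9 + 16 + 4]
  = √29
  ≈ 5.385

5.385


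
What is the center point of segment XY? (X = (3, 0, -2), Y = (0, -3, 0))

M = ((x₁+x₂)/2, (y₁+y₂)/2, (z₁+z₂)/2)
  = ((3 + 0)/2, (0 - 3)/2, (-2 + 0)/2)
  = (3/2, -3/2, -2/2)
  = (1.5, -1.5, -1)

(1.5, -1.5, -1)


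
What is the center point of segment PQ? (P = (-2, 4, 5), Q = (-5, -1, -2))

M = ((x₁+x₂)/2, (y₁+y₂)/2, (z₁+z₂)/2)
  = ((-2 - 5)/2, (4 - 1)/2, (5 - 2)/2)
  = (-7/2, 3/2, 3/2)
  = (-3.5, 1.5, 1.5)

(-3.5, 1.5, 1.5)


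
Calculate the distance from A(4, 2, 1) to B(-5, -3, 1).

d = √[(x₂-x₁)² + (y₂-y₁)² + (z₂-z₁)²]
  = √[(-9)² + (-5)² + 0²]
  = √[81 + 25 + 0]
  = √106
  ≈ 10.3

10.3


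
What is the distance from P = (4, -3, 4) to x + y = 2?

distance = |a·x₀ + b·y₀ + c·z₀ - d| / √(a² + b² + c²)
  = |1·4 + 1·(-3) + 0·4 - 2| / √(1² + 1² + 0²)
  = |4 - 3 + 0 - 2| / √(1 + 1 + 0)
  = |-1| / √2
  = 1 / 1.414
  ≈ 0.7071

0.7071
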